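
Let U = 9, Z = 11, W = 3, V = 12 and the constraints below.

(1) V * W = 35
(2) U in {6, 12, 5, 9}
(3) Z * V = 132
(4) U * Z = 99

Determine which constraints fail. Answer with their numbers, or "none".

No — constraint 1 is not satisfied.

(1) V * W = 12 * 3 = 36, not 35 — does not hold.
(2) U = 9 is in {6, 12, 5, 9} — holds.
(3) Z * V = 11 * 12 = 132 — holds.
(4) U * Z = 9 * 11 = 99 — holds.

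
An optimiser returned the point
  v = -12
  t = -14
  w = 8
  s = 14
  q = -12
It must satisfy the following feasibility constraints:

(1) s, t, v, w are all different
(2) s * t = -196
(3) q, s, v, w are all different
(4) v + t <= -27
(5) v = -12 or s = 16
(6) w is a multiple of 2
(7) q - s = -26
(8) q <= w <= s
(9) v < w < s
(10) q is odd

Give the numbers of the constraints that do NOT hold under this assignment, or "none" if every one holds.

(1) values 14, -14, -12, 8 are pairwise distinct  holds
(2) s * t = 14 * (-14) = -196  holds
(3) q = v = -12, not all different  fails
(4) v + t = -12 + (-14) = -26; -26 > -27, bound -27 not met  fails
(5) v = -12 = -12 (first disjunct)  holds
(6) 8 / 2 = 4, so 2 divides 8  holds
(7) q - s = -12 - 14 = -26  holds
(8) values -12 <= 8 <= 14  holds
(9) values -12 < 8 < 14  holds
(10) q = -12 is even  fails

The assignment fails constraints 3, 4, and 10.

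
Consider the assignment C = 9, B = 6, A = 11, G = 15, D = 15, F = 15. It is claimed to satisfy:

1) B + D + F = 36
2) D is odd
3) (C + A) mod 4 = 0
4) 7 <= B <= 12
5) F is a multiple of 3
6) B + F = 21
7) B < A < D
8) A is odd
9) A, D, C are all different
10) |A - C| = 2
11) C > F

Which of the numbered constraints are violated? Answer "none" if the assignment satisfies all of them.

Constraints 4, 11 are violated.

1) B + D + F = 6 + 15 + 15 = 36 — OK.
2) D = 15 is odd — OK.
3) C + A = 20; 20 mod 4 = 0 — OK.
4) B = 6 is outside [7, 12] — violated.
5) 15 / 3 = 5, so 3 divides 15 — OK.
6) B + F = 6 + 15 = 21 — OK.
7) values 6 < 11 < 15 — OK.
8) A = 11 is odd — OK.
9) values 11, 15, 9 are pairwise distinct — OK.
10) |11 - 9| = 2 — OK.
11) C = 9, F = 15; 9 ≤ 15 (want >) — violated.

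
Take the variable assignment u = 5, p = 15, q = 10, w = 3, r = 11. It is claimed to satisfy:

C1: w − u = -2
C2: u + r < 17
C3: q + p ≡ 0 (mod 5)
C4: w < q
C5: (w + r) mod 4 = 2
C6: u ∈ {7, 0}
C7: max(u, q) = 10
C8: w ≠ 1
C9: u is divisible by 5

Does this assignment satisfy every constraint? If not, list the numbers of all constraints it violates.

C1: w − u = 3 − 5 = -2 — OK.
C2: u + r = 5 + 11 = 16; 16 < 17 — OK.
C3: q + p = 25; 25 mod 5 = 0 — OK.
C4: w = 3, q = 10; 3 < 10 — OK.
C5: w + r = 14; 14 mod 4 = 2 — OK.
C6: u = 5 is not in {7, 0} — violated.
C7: max(5, 10) = 10 — OK.
C8: w = 3, and 3 ≠ 1 — OK.
C9: 5 / 5 = 1, so 5 divides 5 — OK.

Constraint 6 does not hold.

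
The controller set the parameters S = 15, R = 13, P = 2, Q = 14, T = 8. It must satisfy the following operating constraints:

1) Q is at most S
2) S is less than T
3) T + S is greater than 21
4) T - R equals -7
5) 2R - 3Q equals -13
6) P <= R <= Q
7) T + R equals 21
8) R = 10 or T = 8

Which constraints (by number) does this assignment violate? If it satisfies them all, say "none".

1) Q = 14, S = 15; 14 ≤ 15 — OK.
2) S = 15, T = 8; 15 ≥ 8 (want <) — violated.
3) T + S = 8 + 15 = 23; 23 > 21 — OK.
4) T - R = 8 - 13 = -5, not -7 — violated.
5) 2R - 3Q = 2(13) - 3(14) = -16, not -13 — violated.
6) values 2 <= 13 <= 14 — OK.
7) T + R = 8 + 13 = 21 — OK.
8) R = 13 ≠ 10, but T = 8 = 8 (second disjunct) — OK.

Violated: 2, 4, and 5.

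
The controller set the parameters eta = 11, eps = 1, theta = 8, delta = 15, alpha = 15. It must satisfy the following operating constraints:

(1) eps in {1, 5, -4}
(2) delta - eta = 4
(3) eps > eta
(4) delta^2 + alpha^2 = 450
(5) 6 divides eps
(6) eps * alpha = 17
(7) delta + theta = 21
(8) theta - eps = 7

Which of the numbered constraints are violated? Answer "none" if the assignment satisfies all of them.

(1) eps = 1 is in {1, 5, -4}  ✓
(2) delta - eta = 15 - 11 = 4  ✓
(3) eps = 1, eta = 11; 1 ≤ 11 (want >)  ✗
(4) delta^2 + alpha^2 = 15^2 + 15^2 = 225 + 225 = 450  ✓
(5) 1 = 6*0 + 1, so 6 does not divide 1  ✗
(6) eps * alpha = 1 * 15 = 15, not 17  ✗
(7) delta + theta = 15 + 8 = 23, not 21  ✗
(8) theta - eps = 8 - 1 = 7  ✓

The assignment fails constraints 3, 5, 6, 7.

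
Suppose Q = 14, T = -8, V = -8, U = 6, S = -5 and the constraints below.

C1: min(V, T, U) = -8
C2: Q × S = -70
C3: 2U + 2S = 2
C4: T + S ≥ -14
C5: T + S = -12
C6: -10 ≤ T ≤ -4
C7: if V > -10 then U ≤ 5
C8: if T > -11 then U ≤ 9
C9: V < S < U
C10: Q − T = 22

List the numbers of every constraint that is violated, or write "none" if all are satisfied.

Violated: 5 and 7.

C1: min(-8, -8, 6) = -8 — OK.
C2: Q × S = 14 × (-5) = -70 — OK.
C3: 2U + 2S = 2(6) + 2(-5) = 2 — OK.
C4: T + S = -8 + (-5) = -13; -13 ≥ -14 — OK.
C5: T + S = -8 + (-5) = -13, not -12 — violated.
C6: T = -8 lies in [-10, -4] — OK.
C7: V = -8 > -10, so we need U ≤ 5; but U = 6 > 5 — violated.
C8: T = -8 > -11, so we need U ≤ 9; U = 6 ≤ 9 — OK.
C9: values -8 < -5 < 6 — OK.
C10: Q − T = 14 − (-8) = 22 — OK.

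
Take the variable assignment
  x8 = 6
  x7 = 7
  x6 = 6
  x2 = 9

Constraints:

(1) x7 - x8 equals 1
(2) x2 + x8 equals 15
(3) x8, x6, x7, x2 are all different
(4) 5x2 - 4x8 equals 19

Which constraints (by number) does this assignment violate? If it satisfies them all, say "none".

(1) x7 - x8 = 7 - 6 = 1 — holds.
(2) x2 + x8 = 9 + 6 = 15 — holds.
(3) x8 = x6 = 6, not all different — fails.
(4) 5x2 - 4x8 = 5(9) - 4(6) = 21, not 19 — fails.

Constraints 3, 4 are violated.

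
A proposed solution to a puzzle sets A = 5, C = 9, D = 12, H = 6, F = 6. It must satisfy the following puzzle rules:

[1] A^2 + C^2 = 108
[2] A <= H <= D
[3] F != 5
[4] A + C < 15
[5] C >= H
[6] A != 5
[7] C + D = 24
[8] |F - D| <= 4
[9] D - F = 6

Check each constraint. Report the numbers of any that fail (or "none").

The assignment fails constraints 1, 6, 7, and 8.

[1] A^2 + C^2 = 5^2 + 9^2 = 25 + 81 = 106, not 108 — fails.
[2] values 5 <= 6 <= 12 — holds.
[3] F = 6, and 6 ≠ 5 — holds.
[4] A + C = 5 + 9 = 14; 14 < 15 — holds.
[5] C = 9, H = 6; 9 ≥ 6 — holds.
[6] A = 5, but 5 is required to differ — fails.
[7] C + D = 9 + 12 = 21, not 24 — fails.
[8] |6 - 12| = 6; 6 > 4, exceeds bound 4 — fails.
[9] D - F = 12 - 6 = 6 — holds.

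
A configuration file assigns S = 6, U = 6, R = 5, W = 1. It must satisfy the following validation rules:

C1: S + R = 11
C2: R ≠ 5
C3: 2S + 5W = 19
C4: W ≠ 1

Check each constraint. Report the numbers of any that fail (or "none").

C1: S + R = 6 + 5 = 11  ✔
C2: R = 5, but 5 is required to differ  ✘
C3: 2S + 5W = 2(6) + 5(1) = 17, not 19  ✘
C4: W = 1, but 1 is required to differ  ✘

Constraints 2, 3, and 4 do not hold.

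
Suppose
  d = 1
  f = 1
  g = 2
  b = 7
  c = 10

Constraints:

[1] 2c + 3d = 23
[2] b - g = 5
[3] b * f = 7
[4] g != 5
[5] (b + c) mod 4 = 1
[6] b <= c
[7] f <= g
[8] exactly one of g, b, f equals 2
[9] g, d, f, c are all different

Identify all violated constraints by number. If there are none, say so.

[1] 2c + 3d = 2(10) + 3(1) = 23 — holds.
[2] b - g = 7 - 2 = 5 — holds.
[3] b * f = 7 * 1 = 7 — holds.
[4] g = 2, and 2 ≠ 5 — holds.
[5] b + c = 17; 17 mod 4 = 1 — holds.
[6] b = 7, c = 10; 7 ≤ 10 — holds.
[7] f = 1, g = 2; 1 ≤ 2 — holds.
[8] g=2, b=7, f=1; 1 of them equals 2 — holds.
[9] d = f = 1, not all different — does not hold.

The assignment fails constraint 9.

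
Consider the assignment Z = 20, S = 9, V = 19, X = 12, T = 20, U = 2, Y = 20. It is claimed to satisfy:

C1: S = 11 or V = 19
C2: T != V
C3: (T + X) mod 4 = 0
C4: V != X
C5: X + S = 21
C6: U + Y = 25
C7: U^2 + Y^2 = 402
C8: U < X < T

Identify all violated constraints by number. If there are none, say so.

Constraints 6 and 7 are violated.

C1: S = 9 ≠ 11, but V = 19 = 19 (second disjunct)  yes
C2: T = 20, V = 19; distinct  yes
C3: T + X = 32; 32 mod 4 = 0  yes
C4: V = 19, X = 12; distinct  yes
C5: X + S = 12 + 9 = 21  yes
C6: U + Y = 2 + 20 = 22, not 25  no
C7: U^2 + Y^2 = 2^2 + 20^2 = 4 + 400 = 404, not 402  no
C8: values 2 < 12 < 20  yes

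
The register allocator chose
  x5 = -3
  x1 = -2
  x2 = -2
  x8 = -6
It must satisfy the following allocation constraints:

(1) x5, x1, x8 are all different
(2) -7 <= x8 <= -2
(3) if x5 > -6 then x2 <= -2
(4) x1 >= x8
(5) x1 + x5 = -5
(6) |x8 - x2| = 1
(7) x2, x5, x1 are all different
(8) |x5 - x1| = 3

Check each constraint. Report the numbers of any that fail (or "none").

Violated: 6, 7, 8.

(1) values -3, -2, -6 are pairwise distinct  yes
(2) x8 = -6 lies in [-7, -2]  yes
(3) x5 = -3 > -6, so we need x2 ≤ -2; x2 = -2 ≤ -2  yes
(4) x1 = -2, x8 = -6; -2 ≥ -6  yes
(5) x1 + x5 = -2 + (-3) = -5  yes
(6) |-6 - (-2)| = 4, not 1  no
(7) x2 = x1 = -2, not all different  no
(8) |-3 - (-2)| = 1, not 3  no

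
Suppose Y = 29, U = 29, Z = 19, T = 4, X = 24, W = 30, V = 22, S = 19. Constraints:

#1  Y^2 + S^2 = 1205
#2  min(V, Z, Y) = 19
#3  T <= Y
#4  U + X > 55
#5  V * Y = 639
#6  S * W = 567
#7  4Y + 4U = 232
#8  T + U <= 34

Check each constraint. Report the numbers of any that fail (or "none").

Constraints 1, 4, 5, and 6 do not hold.

#1 Y^2 + S^2 = 29^2 + 19^2 = 841 + 361 = 1202, not 1205  ✘
#2 min(22, 19, 29) = 19  ✔
#3 T = 4, Y = 29; 4 ≤ 29  ✔
#4 U + X = 29 + 24 = 53; 53 ≤ 55, bound 55 not met  ✘
#5 V * Y = 22 * 29 = 638, not 639  ✘
#6 S * W = 19 * 30 = 570, not 567  ✘
#7 4Y + 4U = 4(29) + 4(29) = 232  ✔
#8 T + U = 4 + 29 = 33; 33 ≤ 34  ✔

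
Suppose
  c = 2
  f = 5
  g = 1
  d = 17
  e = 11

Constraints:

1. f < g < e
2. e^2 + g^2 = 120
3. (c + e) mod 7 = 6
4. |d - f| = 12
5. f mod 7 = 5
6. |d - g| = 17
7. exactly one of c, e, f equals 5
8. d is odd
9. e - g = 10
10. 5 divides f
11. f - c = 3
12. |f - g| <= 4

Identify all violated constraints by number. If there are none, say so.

1. values 5, 1, 11; f = 5 is not < g = 1 — violated.
2. e^2 + g^2 = 11^2 + 1^2 = 121 + 1 = 122, not 120 — violated.
3. c + e = 13; 13 mod 7 = 6 — OK.
4. |17 - 5| = 12 — OK.
5. 5 mod 7 = 5 — OK.
6. |17 - 1| = 16, not 17 — violated.
7. c=2, e=11, f=5; 1 of them equals 5 — OK.
8. d = 17 is odd — OK.
9. e - g = 11 - 1 = 10 — OK.
10. 5 / 5 = 1, so 5 divides 5 — OK.
11. f - c = 5 - 2 = 3 — OK.
12. |5 - 1| = 4; 4 ≤ 4 — OK.

No — constraints 1, 2, 6 are not satisfied.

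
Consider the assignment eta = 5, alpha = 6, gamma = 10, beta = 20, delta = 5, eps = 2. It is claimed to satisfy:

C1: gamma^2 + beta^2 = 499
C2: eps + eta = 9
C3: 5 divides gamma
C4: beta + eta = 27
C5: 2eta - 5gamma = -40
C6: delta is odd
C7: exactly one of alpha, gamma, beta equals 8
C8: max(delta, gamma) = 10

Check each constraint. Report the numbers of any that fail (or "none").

Constraints 1, 2, 4, and 7 are violated.

C1: gamma^2 + beta^2 = 10^2 + 20^2 = 100 + 400 = 500, not 499  fails
C2: eps + eta = 2 + 5 = 7, not 9  fails
C3: 10 / 5 = 2, so 5 divides 10  holds
C4: beta + eta = 20 + 5 = 25, not 27  fails
C5: 2eta - 5gamma = 2(5) - 5(10) = -40  holds
C6: delta = 5 is odd  holds
C7: alpha=6, gamma=10, beta=20; 0 of them equal 8, not exactly one  fails
C8: max(5, 10) = 10  holds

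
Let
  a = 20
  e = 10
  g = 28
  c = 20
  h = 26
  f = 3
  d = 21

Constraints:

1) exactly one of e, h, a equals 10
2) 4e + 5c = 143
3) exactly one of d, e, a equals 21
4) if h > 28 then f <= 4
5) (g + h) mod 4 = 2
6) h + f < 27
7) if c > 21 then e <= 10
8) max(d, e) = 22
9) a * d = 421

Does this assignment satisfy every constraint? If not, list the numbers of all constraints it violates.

Violated: 2, 6, 8, 9.

1) e=10, h=26, a=20; 1 of them equals 10  yes
2) 4e + 5c = 4(10) + 5(20) = 140, not 143  no
3) d=21, e=10, a=20; 1 of them equals 21  yes
4) h = 26, not > 28; antecedent false, conditional vacuously true  yes
5) g + h = 54; 54 mod 4 = 2  yes
6) h + f = 26 + 3 = 29; 29 ≥ 27, bound 27 not met  no
7) c = 20, not > 21; antecedent false, conditional vacuously true  yes
8) max(21, 10) = 21, not 22  no
9) a * d = 20 * 21 = 420, not 421  no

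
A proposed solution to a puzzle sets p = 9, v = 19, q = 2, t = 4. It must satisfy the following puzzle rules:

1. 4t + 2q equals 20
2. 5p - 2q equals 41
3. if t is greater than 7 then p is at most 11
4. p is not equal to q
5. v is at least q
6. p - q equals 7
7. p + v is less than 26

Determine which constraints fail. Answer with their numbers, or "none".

1. 4t + 2q = 4(4) + 2(2) = 20 — holds.
2. 5p - 2q = 5(9) - 2(2) = 41 — holds.
3. t = 4, not > 7; antecedent false, conditional vacuously true — holds.
4. p = 9, q = 2; distinct — holds.
5. v = 19, q = 2; 19 ≥ 2 — holds.
6. p - q = 9 - 2 = 7 — holds.
7. p + v = 9 + 19 = 28; 28 ≥ 26, bound 26 not met — fails.

No — constraint 7 is not satisfied.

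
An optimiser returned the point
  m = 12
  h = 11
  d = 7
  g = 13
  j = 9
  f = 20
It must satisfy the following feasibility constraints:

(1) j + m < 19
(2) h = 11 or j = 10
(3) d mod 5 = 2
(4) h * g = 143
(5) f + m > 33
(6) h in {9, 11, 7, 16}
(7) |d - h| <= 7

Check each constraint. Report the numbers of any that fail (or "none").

(1) j + m = 9 + 12 = 21; 21 ≥ 19, bound 19 not met — violated.
(2) h = 11 = 11 (first disjunct) — OK.
(3) 7 mod 5 = 2 — OK.
(4) h * g = 11 * 13 = 143 — OK.
(5) f + m = 20 + 12 = 32; 32 ≤ 33, bound 33 not met — violated.
(6) h = 11 is in {9, 11, 7, 16} — OK.
(7) |7 - 11| = 4; 4 ≤ 7 — OK.

The assignment fails constraints 1, 5.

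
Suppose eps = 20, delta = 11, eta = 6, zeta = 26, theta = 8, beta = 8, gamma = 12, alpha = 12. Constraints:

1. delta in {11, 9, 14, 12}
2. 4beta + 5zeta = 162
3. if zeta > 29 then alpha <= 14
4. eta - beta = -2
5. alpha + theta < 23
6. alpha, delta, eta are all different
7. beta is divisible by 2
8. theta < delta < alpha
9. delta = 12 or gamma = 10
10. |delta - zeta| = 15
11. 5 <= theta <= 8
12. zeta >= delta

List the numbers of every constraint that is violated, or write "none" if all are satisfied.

Constraint 9 is violated.

1. delta = 11 is in {11, 9, 14, 12}  ✓
2. 4beta + 5zeta = 4(8) + 5(26) = 162  ✓
3. zeta = 26, not > 29; antecedent false, conditional vacuously true  ✓
4. eta - beta = 6 - 8 = -2  ✓
5. alpha + theta = 12 + 8 = 20; 20 < 23  ✓
6. values 12, 11, 6 are pairwise distinct  ✓
7. 8 / 2 = 4, so 2 divides 8  ✓
8. values 8 < 11 < 12  ✓
9. delta = 11 ≠ 12 and gamma = 12 ≠ 10; both disjuncts false  ✗
10. |11 - 26| = 15  ✓
11. theta = 8 lies in [5, 8]  ✓
12. zeta = 26, delta = 11; 26 ≥ 11  ✓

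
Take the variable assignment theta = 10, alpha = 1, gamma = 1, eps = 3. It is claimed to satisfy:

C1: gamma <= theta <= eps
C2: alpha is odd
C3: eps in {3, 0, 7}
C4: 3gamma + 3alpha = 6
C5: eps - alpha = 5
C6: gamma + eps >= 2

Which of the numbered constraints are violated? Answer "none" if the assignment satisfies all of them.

Constraints 1 and 5 are violated.

C1: values 1, 10, 3; theta = 10 is not <= eps = 3  ✘
C2: alpha = 1 is odd  ✔
C3: eps = 3 is in {3, 0, 7}  ✔
C4: 3gamma + 3alpha = 3(1) + 3(1) = 6  ✔
C5: eps - alpha = 3 - 1 = 2, not 5  ✘
C6: gamma + eps = 1 + 3 = 4; 4 ≥ 2  ✔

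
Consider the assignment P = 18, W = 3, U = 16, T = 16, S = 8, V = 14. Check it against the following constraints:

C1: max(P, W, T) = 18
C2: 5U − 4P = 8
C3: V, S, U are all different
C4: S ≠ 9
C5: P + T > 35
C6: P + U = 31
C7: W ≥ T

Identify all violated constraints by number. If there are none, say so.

C1: max(18, 3, 16) = 18  ✔
C2: 5U − 4P = 5(16) − 4(18) = 8  ✔
C3: values 14, 8, 16 are pairwise distinct  ✔
C4: S = 8, and 8 ≠ 9  ✔
C5: P + T = 18 + 16 = 34; 34 ≤ 35, bound 35 not met  ✘
C6: P + U = 18 + 16 = 34, not 31  ✘
C7: W = 3, T = 16; 3 < 16 (want ≥)  ✘

No — constraints 5, 6, and 7 are not satisfied.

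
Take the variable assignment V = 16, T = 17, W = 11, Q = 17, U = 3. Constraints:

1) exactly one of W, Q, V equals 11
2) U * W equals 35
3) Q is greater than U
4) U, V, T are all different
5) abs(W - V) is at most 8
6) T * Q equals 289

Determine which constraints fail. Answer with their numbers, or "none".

1) W=11, Q=17, V=16; 1 of them equals 11  OK
2) U * W = 3 * 11 = 33, not 35  FAIL
3) Q = 17, U = 3; 17 > 3  OK
4) values 3, 16, 17 are pairwise distinct  OK
5) abs(11 - 16) = 5; 5 ≤ 8  OK
6) T * Q = 17 * 17 = 289  OK

Constraint 2 does not hold.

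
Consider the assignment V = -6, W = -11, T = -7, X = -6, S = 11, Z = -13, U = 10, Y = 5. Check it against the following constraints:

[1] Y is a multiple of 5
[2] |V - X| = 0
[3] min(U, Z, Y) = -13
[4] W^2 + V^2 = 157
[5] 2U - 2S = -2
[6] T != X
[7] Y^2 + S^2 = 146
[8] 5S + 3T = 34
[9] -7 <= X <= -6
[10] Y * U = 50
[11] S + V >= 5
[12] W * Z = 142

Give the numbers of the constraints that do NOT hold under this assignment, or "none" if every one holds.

The assignment fails constraint 12.

[1] 5 / 5 = 1, so 5 divides 5  yes
[2] |-6 - (-6)| = 0  yes
[3] min(10, -13, 5) = -13  yes
[4] W^2 + V^2 = (-11)^2 + (-6)^2 = 121 + 36 = 157  yes
[5] 2U - 2S = 2(10) - 2(11) = -2  yes
[6] T = -7, X = -6; distinct  yes
[7] Y^2 + S^2 = 5^2 + 11^2 = 25 + 121 = 146  yes
[8] 5S + 3T = 5(11) + 3(-7) = 34  yes
[9] X = -6 lies in [-7, -6]  yes
[10] Y * U = 5 * 10 = 50  yes
[11] S + V = 11 + (-6) = 5; 5 ≥ 5  yes
[12] W * Z = -11 * (-13) = 143, not 142  no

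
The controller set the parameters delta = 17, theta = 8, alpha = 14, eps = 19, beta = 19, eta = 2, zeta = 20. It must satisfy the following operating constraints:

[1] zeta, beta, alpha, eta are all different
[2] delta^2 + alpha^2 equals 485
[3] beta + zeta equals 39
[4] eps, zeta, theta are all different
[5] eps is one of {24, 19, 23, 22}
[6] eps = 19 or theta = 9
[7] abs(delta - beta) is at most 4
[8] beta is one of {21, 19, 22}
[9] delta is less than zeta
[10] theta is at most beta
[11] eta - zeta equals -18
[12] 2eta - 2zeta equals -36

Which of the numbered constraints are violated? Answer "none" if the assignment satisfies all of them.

The assignment satisfies every constraint.

[1] values 20, 19, 14, 2 are pairwise distinct  yes
[2] delta^2 + alpha^2 = 17^2 + 14^2 = 289 + 196 = 485  yes
[3] beta + zeta = 19 + 20 = 39  yes
[4] values 19, 20, 8 are pairwise distinct  yes
[5] eps = 19 is in {24, 19, 23, 22}  yes
[6] eps = 19 = 19 (first disjunct)  yes
[7] abs(17 - 19) = 2; 2 ≤ 4  yes
[8] beta = 19 is in {21, 19, 22}  yes
[9] delta = 17, zeta = 20; 17 < 20  yes
[10] theta = 8, beta = 19; 8 ≤ 19  yes
[11] eta - zeta = 2 - 20 = -18  yes
[12] 2eta - 2zeta = 2(2) - 2(20) = -36  yes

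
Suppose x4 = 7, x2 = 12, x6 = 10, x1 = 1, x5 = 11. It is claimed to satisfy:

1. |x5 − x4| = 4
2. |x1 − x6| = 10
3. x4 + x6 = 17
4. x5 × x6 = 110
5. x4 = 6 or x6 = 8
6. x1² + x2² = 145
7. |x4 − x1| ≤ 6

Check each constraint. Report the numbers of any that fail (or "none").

No — constraints 2 and 5 are not satisfied.

1. |11 − 7| = 4 — holds.
2. |1 − 10| = 9, not 10 — fails.
3. x4 + x6 = 7 + 10 = 17 — holds.
4. x5 × x6 = 11 × 10 = 110 — holds.
5. x4 = 7 ≠ 6 and x6 = 10 ≠ 8; both disjuncts false — fails.
6. x1² + x2² = 1² + 12² = 1 + 144 = 145 — holds.
7. |7 − 1| = 6; 6 ≤ 6 — holds.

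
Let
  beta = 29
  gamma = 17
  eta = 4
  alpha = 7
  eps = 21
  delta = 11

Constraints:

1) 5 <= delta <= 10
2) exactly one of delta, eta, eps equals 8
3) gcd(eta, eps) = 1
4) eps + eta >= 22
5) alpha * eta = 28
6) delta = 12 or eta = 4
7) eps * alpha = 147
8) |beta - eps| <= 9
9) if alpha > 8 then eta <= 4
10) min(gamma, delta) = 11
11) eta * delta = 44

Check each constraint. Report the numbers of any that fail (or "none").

The assignment fails constraints 1 and 2.

1) delta = 11 is outside [5, 10] — fails.
2) delta=11, eta=4, eps=21; 0 of them equal 8, not exactly one — fails.
3) gcd(4, 21) = 1 — holds.
4) eps + eta = 21 + 4 = 25; 25 ≥ 22 — holds.
5) alpha * eta = 7 * 4 = 28 — holds.
6) delta = 11 ≠ 12, but eta = 4 = 4 (second disjunct) — holds.
7) eps * alpha = 21 * 7 = 147 — holds.
8) |29 - 21| = 8; 8 ≤ 9 — holds.
9) alpha = 7, not > 8; antecedent false, conditional vacuously true — holds.
10) min(17, 11) = 11 — holds.
11) eta * delta = 4 * 11 = 44 — holds.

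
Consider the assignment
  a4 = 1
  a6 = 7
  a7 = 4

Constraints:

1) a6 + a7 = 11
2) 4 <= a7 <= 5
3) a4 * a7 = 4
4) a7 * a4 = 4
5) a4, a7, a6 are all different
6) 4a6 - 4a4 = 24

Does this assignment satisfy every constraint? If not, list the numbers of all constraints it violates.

1) a6 + a7 = 7 + 4 = 11 — holds.
2) a7 = 4 lies in [4, 5] — holds.
3) a4 * a7 = 1 * 4 = 4 — holds.
4) a7 * a4 = 4 * 1 = 4 — holds.
5) values 1, 4, 7 are pairwise distinct — holds.
6) 4a6 - 4a4 = 4(7) - 4(1) = 24 — holds.

No violations.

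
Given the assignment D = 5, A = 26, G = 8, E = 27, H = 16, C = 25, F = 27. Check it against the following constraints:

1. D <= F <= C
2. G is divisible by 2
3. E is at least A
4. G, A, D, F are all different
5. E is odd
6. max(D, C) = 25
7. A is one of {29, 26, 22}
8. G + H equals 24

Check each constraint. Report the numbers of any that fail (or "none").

1. values 5, 27, 25; F = 27 is not <= C = 25  ✘
2. 8 / 2 = 4, so 2 divides 8  ✔
3. E = 27, A = 26; 27 ≥ 26  ✔
4. values 8, 26, 5, 27 are pairwise distinct  ✔
5. E = 27 is odd  ✔
6. max(5, 25) = 25  ✔
7. A = 26 is in {29, 26, 22}  ✔
8. G + H = 8 + 16 = 24  ✔

The assignment fails constraint 1.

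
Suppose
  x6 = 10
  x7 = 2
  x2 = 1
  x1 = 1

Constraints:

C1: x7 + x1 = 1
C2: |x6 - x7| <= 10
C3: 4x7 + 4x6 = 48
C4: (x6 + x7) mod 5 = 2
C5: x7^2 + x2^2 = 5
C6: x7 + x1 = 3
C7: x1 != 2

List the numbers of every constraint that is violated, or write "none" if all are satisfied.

C1: x7 + x1 = 2 + 1 = 3, not 1 — does not hold.
C2: |10 - 2| = 8; 8 ≤ 10 — holds.
C3: 4x7 + 4x6 = 4(2) + 4(10) = 48 — holds.
C4: x6 + x7 = 12; 12 mod 5 = 2 — holds.
C5: x7^2 + x2^2 = 2^2 + 1^2 = 4 + 1 = 5 — holds.
C6: x7 + x1 = 2 + 1 = 3 — holds.
C7: x1 = 1, and 1 ≠ 2 — holds.

Violated: 1.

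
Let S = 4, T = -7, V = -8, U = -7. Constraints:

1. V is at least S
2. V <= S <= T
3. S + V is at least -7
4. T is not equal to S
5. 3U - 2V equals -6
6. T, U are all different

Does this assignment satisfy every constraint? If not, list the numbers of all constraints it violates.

No — constraints 1, 2, 5, and 6 are not satisfied.

1. V = -8, S = 4; -8 < 4 (want ≥) — violated.
2. values -8, 4, -7; S = 4 is not <= T = -7 — violated.
3. S + V = 4 + (-8) = -4; -4 ≥ -7 — satisfied.
4. T = -7, S = 4; distinct — satisfied.
5. 3U - 2V = 3(-7) - 2(-8) = -5, not -6 — violated.
6. T = U = -7, not all different — violated.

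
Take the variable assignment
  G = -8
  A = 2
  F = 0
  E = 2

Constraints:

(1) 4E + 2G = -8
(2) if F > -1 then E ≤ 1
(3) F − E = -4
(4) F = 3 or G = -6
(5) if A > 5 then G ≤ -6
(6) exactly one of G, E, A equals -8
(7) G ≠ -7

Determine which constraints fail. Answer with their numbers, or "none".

Violated: 2, 3, and 4.

(1) 4E + 2G = 4(2) + 2(-8) = -8 — holds.
(2) F = 0 > -1, so we need E ≤ 1; but E = 2 > 1 — fails.
(3) F − E = 0 − 2 = -2, not -4 — fails.
(4) F = 0 ≠ 3 and G = -8 ≠ -6; both disjuncts false — fails.
(5) A = 2, not > 5; antecedent false, conditional vacuously true — holds.
(6) G=-8, E=2, A=2; 1 of them equals -8 — holds.
(7) G = -8, and -8 ≠ -7 — holds.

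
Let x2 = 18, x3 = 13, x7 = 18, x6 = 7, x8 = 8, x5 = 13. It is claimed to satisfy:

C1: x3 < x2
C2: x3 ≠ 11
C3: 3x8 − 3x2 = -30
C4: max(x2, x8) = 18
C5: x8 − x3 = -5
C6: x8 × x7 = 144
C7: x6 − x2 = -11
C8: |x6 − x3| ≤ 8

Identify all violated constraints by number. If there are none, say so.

All constraints are satisfied.

C1: x3 = 13, x2 = 18; 13 < 18  yes
C2: x3 = 13, and 13 ≠ 11  yes
C3: 3x8 − 3x2 = 3(8) − 3(18) = -30  yes
C4: max(18, 8) = 18  yes
C5: x8 − x3 = 8 − 13 = -5  yes
C6: x8 × x7 = 8 × 18 = 144  yes
C7: x6 − x2 = 7 − 18 = -11  yes
C8: |7 − 13| = 6; 6 ≤ 8  yes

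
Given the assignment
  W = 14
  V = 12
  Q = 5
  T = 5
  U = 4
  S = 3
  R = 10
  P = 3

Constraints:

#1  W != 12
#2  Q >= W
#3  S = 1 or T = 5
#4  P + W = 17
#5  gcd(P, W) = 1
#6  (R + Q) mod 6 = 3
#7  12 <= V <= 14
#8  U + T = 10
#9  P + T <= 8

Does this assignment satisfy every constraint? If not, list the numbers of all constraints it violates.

#1 W = 14, and 14 ≠ 12  OK
#2 Q = 5, W = 14; 5 < 14 (want ≥)  FAIL
#3 S = 3 ≠ 1, but T = 5 = 5 (second disjunct)  OK
#4 P + W = 3 + 14 = 17  OK
#5 gcd(3, 14) = 1  OK
#6 R + Q = 15; 15 mod 6 = 3  OK
#7 V = 12 lies in [12, 14]  OK
#8 U + T = 4 + 5 = 9, not 10  FAIL
#9 P + T = 3 + 5 = 8; 8 ≤ 8  OK

No — constraints 2, 8 are not satisfied.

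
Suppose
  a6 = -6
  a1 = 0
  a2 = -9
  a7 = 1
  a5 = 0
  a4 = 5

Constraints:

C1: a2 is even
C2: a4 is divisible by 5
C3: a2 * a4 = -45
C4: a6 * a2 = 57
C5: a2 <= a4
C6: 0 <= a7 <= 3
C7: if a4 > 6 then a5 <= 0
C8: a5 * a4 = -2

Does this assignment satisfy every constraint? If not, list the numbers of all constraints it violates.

C1: a2 = -9 is odd — fails.
C2: 5 / 5 = 1, so 5 divides 5 — holds.
C3: a2 * a4 = -9 * 5 = -45 — holds.
C4: a6 * a2 = -6 * (-9) = 54, not 57 — fails.
C5: a2 = -9, a4 = 5; -9 ≤ 5 — holds.
C6: a7 = 1 lies in [0, 3] — holds.
C7: a4 = 5, not > 6; antecedent false, conditional vacuously true — holds.
C8: a5 * a4 = 0 * 5 = 0, not -2 — fails.

No — constraints 1, 4, 8 are not satisfied.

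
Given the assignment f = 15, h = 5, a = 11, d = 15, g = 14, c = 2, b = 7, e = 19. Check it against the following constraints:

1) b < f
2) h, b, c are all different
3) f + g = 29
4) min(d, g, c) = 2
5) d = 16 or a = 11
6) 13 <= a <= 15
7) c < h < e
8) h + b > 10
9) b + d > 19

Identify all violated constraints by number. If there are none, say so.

Constraint 6 is violated.

1) b = 7, f = 15; 7 < 15  yes
2) values 5, 7, 2 are pairwise distinct  yes
3) f + g = 15 + 14 = 29  yes
4) min(15, 14, 2) = 2  yes
5) d = 15 ≠ 16, but a = 11 = 11 (second disjunct)  yes
6) a = 11 is outside [13, 15]  no
7) values 2 < 5 < 19  yes
8) h + b = 5 + 7 = 12; 12 > 10  yes
9) b + d = 7 + 15 = 22; 22 > 19  yes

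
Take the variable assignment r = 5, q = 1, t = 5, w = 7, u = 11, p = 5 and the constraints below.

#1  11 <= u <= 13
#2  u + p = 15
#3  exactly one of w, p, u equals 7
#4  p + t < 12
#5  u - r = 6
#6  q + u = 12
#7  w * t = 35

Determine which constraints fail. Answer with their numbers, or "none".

#1 u = 11 lies in [11, 13]  yes
#2 u + p = 11 + 5 = 16, not 15  no
#3 w=7, p=5, u=11; 1 of them equals 7  yes
#4 p + t = 5 + 5 = 10; 10 < 12  yes
#5 u - r = 11 - 5 = 6  yes
#6 q + u = 1 + 11 = 12  yes
#7 w * t = 7 * 5 = 35  yes

Violated: 2.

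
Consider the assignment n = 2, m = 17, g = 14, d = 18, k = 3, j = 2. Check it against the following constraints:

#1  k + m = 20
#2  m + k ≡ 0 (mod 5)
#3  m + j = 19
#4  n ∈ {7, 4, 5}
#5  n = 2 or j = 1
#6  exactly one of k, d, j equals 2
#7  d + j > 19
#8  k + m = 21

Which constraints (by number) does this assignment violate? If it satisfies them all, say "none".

#1 k + m = 3 + 17 = 20  true
#2 m + k = 20; 20 mod 5 = 0  true
#3 m + j = 17 + 2 = 19  true
#4 n = 2 is not in {7, 4, 5}  false
#5 n = 2 = 2 (first disjunct)  true
#6 k=3, d=18, j=2; 1 of them equals 2  true
#7 d + j = 18 + 2 = 20; 20 > 19  true
#8 k + m = 3 + 17 = 20, not 21  false

Constraints 4 and 8 do not hold.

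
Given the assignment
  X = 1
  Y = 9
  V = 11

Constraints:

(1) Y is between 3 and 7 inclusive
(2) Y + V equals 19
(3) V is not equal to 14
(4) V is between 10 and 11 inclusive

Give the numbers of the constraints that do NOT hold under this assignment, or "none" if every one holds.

Constraints 1, 2 do not hold.

(1) Y = 9 is outside [3, 7] — does not hold.
(2) Y + V = 9 + 11 = 20, not 19 — does not hold.
(3) V = 11, and 11 ≠ 14 — holds.
(4) V = 11 lies in [10, 11] — holds.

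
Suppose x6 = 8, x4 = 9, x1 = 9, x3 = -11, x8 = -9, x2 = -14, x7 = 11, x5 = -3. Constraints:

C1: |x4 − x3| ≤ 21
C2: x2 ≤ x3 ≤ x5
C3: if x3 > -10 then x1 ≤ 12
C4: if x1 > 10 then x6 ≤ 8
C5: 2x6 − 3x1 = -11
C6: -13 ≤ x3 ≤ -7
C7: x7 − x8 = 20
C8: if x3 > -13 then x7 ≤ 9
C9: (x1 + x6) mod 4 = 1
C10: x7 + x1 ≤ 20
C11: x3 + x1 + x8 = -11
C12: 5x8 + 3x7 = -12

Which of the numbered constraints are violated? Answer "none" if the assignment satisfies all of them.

C1: |9 − (-11)| = 20; 20 ≤ 21  OK
C2: values -14 ≤ -11 ≤ -3  OK
C3: x3 = -11, not > -10; antecedent false, conditional vacuously true  OK
C4: x1 = 9, not > 10; antecedent false, conditional vacuously true  OK
C5: 2x6 − 3x1 = 2(8) − 3(9) = -11  OK
C6: x3 = -11 lies in [-13, -7]  OK
C7: x7 − x8 = 11 − (-9) = 20  OK
C8: x3 = -11 > -13, so we need x7 ≤ 9; but x7 = 11 > 9  FAIL
C9: x1 + x6 = 17; 17 mod 4 = 1  OK
C10: x7 + x1 = 11 + 9 = 20; 20 ≤ 20  OK
C11: x3 + x1 + x8 = -11 + 9 + (-9) = -11  OK
C12: 5x8 + 3x7 = 5(-9) + 3(11) = -12  OK

Constraint 8 does not hold.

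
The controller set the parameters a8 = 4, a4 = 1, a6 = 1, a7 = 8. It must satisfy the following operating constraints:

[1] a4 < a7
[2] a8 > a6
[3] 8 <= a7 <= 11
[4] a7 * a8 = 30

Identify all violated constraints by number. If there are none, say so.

[1] a4 = 1, a7 = 8; 1 < 8 — OK.
[2] a8 = 4, a6 = 1; 4 > 1 — OK.
[3] a7 = 8 lies in [8, 11] — OK.
[4] a7 * a8 = 8 * 4 = 32, not 30 — violated.

No — constraint 4 is not satisfied.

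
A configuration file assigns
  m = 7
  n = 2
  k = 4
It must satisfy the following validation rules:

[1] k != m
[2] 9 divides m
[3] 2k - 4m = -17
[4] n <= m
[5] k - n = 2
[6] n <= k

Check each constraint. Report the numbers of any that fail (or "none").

[1] k = 4, m = 7; distinct  OK
[2] 7 = 9*0 + 7, so 9 does not divide 7  FAIL
[3] 2k - 4m = 2(4) - 4(7) = -20, not -17  FAIL
[4] n = 2, m = 7; 2 ≤ 7  OK
[5] k - n = 4 - 2 = 2  OK
[6] n = 2, k = 4; 2 ≤ 4  OK

No — constraints 2, 3 are not satisfied.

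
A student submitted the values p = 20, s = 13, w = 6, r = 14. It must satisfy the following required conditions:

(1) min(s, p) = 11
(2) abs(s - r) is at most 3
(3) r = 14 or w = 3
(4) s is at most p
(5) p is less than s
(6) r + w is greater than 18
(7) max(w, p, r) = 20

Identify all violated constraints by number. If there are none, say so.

The assignment fails constraints 1 and 5.

(1) min(13, 20) = 13, not 11 — violated.
(2) abs(13 - 14) = 1; 1 ≤ 3 — satisfied.
(3) r = 14 = 14 (first disjunct) — satisfied.
(4) s = 13, p = 20; 13 ≤ 20 — satisfied.
(5) p = 20, s = 13; 20 ≥ 13 (want <) — violated.
(6) r + w = 14 + 6 = 20; 20 > 18 — satisfied.
(7) max(6, 20, 14) = 20 — satisfied.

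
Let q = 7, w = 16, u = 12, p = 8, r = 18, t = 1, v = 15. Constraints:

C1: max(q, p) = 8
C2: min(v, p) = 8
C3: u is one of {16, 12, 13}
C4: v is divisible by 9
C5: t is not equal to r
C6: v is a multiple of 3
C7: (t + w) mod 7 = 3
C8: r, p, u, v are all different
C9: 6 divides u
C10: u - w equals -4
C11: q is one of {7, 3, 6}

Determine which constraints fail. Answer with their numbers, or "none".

Constraint 4 is violated.

C1: max(7, 8) = 8  OK
C2: min(15, 8) = 8  OK
C3: u = 12 is in {16, 12, 13}  OK
C4: 15 = 9*1 + 6, so 9 does not divide 15  FAIL
C5: t = 1, r = 18; distinct  OK
C6: 15 / 3 = 5, so 3 divides 15  OK
C7: t + w = 17; 17 mod 7 = 3  OK
C8: values 18, 8, 12, 15 are pairwise distinct  OK
C9: 12 / 6 = 2, so 6 divides 12  OK
C10: u - w = 12 - 16 = -4  OK
C11: q = 7 is in {7, 3, 6}  OK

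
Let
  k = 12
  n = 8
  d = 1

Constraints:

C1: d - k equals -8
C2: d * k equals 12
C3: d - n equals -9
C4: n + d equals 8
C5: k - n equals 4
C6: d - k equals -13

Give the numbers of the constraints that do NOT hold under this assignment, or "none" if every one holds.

The assignment fails constraints 1, 3, 4, 6.

C1: d - k = 1 - 12 = -11, not -8 — violated.
C2: d * k = 1 * 12 = 12 — satisfied.
C3: d - n = 1 - 8 = -7, not -9 — violated.
C4: n + d = 8 + 1 = 9, not 8 — violated.
C5: k - n = 12 - 8 = 4 — satisfied.
C6: d - k = 1 - 12 = -11, not -13 — violated.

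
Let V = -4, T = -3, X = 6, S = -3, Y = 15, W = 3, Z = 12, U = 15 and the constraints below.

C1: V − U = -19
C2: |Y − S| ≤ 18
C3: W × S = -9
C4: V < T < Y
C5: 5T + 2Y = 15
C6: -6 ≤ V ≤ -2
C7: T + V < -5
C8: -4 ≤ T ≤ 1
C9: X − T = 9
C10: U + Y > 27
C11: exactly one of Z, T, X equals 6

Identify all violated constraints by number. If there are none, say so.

C1: V − U = -4 − 15 = -19  holds
C2: |15 − (-3)| = 18; 18 ≤ 18  holds
C3: W × S = 3 × (-3) = -9  holds
C4: values -4 < -3 < 15  holds
C5: 5T + 2Y = 5(-3) + 2(15) = 15  holds
C6: V = -4 lies in [-6, -2]  holds
C7: T + V = -3 + (-4) = -7; -7 < -5  holds
C8: T = -3 lies in [-4, 1]  holds
C9: X − T = 6 − (-3) = 9  holds
C10: U + Y = 15 + 15 = 30; 30 > 27  holds
C11: Z=12, T=-3, X=6; 1 of them equals 6  holds

No violations.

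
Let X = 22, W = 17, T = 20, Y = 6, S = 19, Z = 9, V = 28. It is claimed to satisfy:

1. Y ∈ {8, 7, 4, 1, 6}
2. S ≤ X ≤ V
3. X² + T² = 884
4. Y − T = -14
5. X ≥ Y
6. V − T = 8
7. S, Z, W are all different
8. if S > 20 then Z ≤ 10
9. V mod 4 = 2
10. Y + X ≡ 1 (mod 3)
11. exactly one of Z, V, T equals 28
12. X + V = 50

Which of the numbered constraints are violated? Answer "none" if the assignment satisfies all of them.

Constraint 9 is violated.

1. Y = 6 is in {8, 7, 4, 1, 6} — satisfied.
2. values 19 ≤ 22 ≤ 28 — satisfied.
3. X² + T² = 22² + 20² = 484 + 400 = 884 — satisfied.
4. Y − T = 6 − 20 = -14 — satisfied.
5. X = 22, Y = 6; 22 ≥ 6 — satisfied.
6. V − T = 28 − 20 = 8 — satisfied.
7. values 19, 9, 17 are pairwise distinct — satisfied.
8. S = 19, not > 20; antecedent false, conditional vacuously true — satisfied.
9. 28 mod 4 = 0, not 2 — violated.
10. Y + X = 28; 28 mod 3 = 1 — satisfied.
11. Z=9, V=28, T=20; 1 of them equals 28 — satisfied.
12. X + V = 22 + 28 = 50 — satisfied.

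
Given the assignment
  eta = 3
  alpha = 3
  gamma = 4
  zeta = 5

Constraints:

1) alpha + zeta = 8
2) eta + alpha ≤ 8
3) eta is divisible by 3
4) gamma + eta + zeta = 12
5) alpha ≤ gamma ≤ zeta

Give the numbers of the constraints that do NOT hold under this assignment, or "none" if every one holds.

None — every constraint holds.

1) alpha + zeta = 3 + 5 = 8 — satisfied.
2) eta + alpha = 3 + 3 = 6; 6 ≤ 8 — satisfied.
3) 3 / 3 = 1, so 3 divides 3 — satisfied.
4) gamma + eta + zeta = 4 + 3 + 5 = 12 — satisfied.
5) values 3 ≤ 4 ≤ 5 — satisfied.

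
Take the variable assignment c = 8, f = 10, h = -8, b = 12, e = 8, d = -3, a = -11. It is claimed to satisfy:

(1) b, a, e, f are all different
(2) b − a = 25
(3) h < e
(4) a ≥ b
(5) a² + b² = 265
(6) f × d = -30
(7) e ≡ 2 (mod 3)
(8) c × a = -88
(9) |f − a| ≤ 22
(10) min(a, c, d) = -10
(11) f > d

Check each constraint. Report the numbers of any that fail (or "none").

(1) values 12, -11, 8, 10 are pairwise distinct — holds.
(2) b − a = 12 − (-11) = 23, not 25 — fails.
(3) h = -8, e = 8; -8 < 8 — holds.
(4) a = -11, b = 12; -11 < 12 (want ≥) — fails.
(5) a² + b² = (-11)² + 12² = 121 + 144 = 265 — holds.
(6) f × d = 10 × (-3) = -30 — holds.
(7) 8 mod 3 = 2 — holds.
(8) c × a = 8 × (-11) = -88 — holds.
(9) |10 − (-11)| = 21; 21 ≤ 22 — holds.
(10) min(-11, 8, -3) = -11, not -10 — fails.
(11) f = 10, d = -3; 10 > -3 — holds.

No — constraints 2, 4, and 10 are not satisfied.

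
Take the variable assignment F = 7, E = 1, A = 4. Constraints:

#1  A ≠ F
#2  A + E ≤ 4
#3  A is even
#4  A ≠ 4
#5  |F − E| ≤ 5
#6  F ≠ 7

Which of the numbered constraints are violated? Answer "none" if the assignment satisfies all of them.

#1 A = 4, F = 7; distinct — satisfied.
#2 A + E = 4 + 1 = 5; 5 > 4, bound 4 not met — violated.
#3 A = 4 is even — satisfied.
#4 A = 4, but 4 is required to differ — violated.
#5 |7 − 1| = 6; 6 > 5, exceeds bound 5 — violated.
#6 F = 7, but 7 is required to differ — violated.

Constraints 2, 4, 5, and 6 are violated.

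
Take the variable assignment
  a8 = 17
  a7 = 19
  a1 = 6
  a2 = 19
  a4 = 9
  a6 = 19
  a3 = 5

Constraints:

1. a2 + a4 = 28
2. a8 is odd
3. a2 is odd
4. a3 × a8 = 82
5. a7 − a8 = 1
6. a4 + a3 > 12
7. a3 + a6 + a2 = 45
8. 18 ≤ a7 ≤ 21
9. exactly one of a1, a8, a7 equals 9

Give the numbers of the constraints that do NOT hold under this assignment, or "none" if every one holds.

1. a2 + a4 = 19 + 9 = 28 — OK.
2. a8 = 17 is odd — OK.
3. a2 = 19 is odd — OK.
4. a3 × a8 = 5 × 17 = 85, not 82 — violated.
5. a7 − a8 = 19 − 17 = 2, not 1 — violated.
6. a4 + a3 = 9 + 5 = 14; 14 > 12 — OK.
7. a3 + a6 + a2 = 5 + 19 + 19 = 43, not 45 — violated.
8. a7 = 19 lies in [18, 21] — OK.
9. a1=6, a8=17, a7=19; 0 of them equal 9, not exactly one — violated.

The assignment fails constraints 4, 5, 7, and 9.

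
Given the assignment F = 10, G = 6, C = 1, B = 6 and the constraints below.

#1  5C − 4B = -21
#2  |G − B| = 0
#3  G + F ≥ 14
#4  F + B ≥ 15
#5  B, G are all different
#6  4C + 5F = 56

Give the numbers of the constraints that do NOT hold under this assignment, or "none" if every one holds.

Constraints 1, 5, 6 are violated.

#1 5C − 4B = 5(1) − 4(6) = -19, not -21 — fails.
#2 |6 − 6| = 0 — holds.
#3 G + F = 6 + 10 = 16; 16 ≥ 14 — holds.
#4 F + B = 10 + 6 = 16; 16 ≥ 15 — holds.
#5 B = G = 6, not all different — fails.
#6 4C + 5F = 4(1) + 5(10) = 54, not 56 — fails.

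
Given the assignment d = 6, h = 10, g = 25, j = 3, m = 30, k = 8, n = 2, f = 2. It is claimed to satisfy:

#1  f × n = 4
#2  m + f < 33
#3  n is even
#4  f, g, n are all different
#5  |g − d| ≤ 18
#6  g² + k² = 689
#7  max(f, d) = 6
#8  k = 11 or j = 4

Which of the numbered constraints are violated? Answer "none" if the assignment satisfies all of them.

Violated: 4, 5, and 8.

#1 f × n = 2 × 2 = 4 — holds.
#2 m + f = 30 + 2 = 32; 32 < 33 — holds.
#3 n = 2 is even — holds.
#4 f = n = 2, not all different — fails.
#5 |25 − 6| = 19; 19 > 18, exceeds bound 18 — fails.
#6 g² + k² = 25² + 8² = 625 + 64 = 689 — holds.
#7 max(2, 6) = 6 — holds.
#8 k = 8 ≠ 11 and j = 3 ≠ 4; both disjuncts false — fails.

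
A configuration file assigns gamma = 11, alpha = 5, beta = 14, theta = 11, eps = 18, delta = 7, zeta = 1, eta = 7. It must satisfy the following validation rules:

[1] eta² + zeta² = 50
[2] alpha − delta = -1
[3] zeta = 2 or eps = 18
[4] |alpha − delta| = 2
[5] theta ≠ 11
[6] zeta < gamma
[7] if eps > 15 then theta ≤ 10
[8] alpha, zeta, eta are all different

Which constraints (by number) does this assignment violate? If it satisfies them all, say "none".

Violated: 2, 5, and 7.

[1] eta² + zeta² = 7² + 1² = 49 + 1 = 50  ✔
[2] alpha − delta = 5 − 7 = -2, not -1  ✘
[3] zeta = 1 ≠ 2, but eps = 18 = 18 (second disjunct)  ✔
[4] |5 − 7| = 2  ✔
[5] theta = 11, but 11 is required to differ  ✘
[6] zeta = 1, gamma = 11; 1 < 11  ✔
[7] eps = 18 > 15, so we need theta ≤ 10; but theta = 11 > 10  ✘
[8] values 5, 1, 7 are pairwise distinct  ✔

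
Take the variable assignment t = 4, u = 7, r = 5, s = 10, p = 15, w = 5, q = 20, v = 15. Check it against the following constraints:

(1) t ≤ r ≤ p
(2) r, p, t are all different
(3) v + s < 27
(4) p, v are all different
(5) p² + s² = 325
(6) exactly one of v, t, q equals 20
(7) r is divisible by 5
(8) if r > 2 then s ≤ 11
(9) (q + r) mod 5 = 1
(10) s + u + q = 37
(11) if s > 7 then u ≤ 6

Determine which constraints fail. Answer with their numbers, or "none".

Violated: 4, 9, 11.

(1) values 4 ≤ 5 ≤ 15  true
(2) values 5, 15, 4 are pairwise distinct  true
(3) v + s = 15 + 10 = 25; 25 < 27  true
(4) p = v = 15, not all different  false
(5) p² + s² = 15² + 10² = 225 + 100 = 325  true
(6) v=15, t=4, q=20; 1 of them equals 20  true
(7) 5 / 5 = 1, so 5 divides 5  true
(8) r = 5 > 2, so we need s ≤ 11; s = 10 ≤ 11  true
(9) q + r = 25; 25 mod 5 = 0, not 1  false
(10) s + u + q = 10 + 7 + 20 = 37  true
(11) s = 10 > 7, so we need u ≤ 6; but u = 7 > 6  false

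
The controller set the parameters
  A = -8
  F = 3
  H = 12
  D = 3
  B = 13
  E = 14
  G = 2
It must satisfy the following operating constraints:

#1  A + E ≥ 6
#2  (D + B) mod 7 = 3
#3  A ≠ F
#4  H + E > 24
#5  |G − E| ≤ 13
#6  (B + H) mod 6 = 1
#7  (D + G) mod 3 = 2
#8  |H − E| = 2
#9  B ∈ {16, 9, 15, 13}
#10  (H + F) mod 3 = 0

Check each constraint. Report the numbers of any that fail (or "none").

#1 A + E = -8 + 14 = 6; 6 ≥ 6 — OK.
#2 D + B = 16; 16 mod 7 = 2, not 3 — violated.
#3 A = -8, F = 3; distinct — OK.
#4 H + E = 12 + 14 = 26; 26 > 24 — OK.
#5 |2 − 14| = 12; 12 ≤ 13 — OK.
#6 B + H = 25; 25 mod 6 = 1 — OK.
#7 D + G = 5; 5 mod 3 = 2 — OK.
#8 |12 − 14| = 2 — OK.
#9 B = 13 is in {16, 9, 15, 13} — OK.
#10 H + F = 15; 15 mod 3 = 0 — OK.

Violated: 2.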